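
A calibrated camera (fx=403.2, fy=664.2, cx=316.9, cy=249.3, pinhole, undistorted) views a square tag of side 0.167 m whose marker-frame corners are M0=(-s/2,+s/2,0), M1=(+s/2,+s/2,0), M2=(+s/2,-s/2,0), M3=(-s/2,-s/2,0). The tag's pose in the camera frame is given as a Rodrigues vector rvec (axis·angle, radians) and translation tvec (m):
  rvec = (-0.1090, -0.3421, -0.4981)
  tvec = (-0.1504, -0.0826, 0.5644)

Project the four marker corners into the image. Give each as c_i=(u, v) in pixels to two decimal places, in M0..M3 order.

Intrinsics K: fx=403.2, fy=664.2, cx=316.9, cy=249.3
Marker side s = 0.167 m; corners in marker frame (Z=0):
  M0 = (-0.0835, +0.0835, 0)
  M1 = (+0.0835, +0.0835, 0)
  M2 = (+0.0835, -0.0835, 0)
  M3 = (-0.0835, -0.0835, 0)
rvec = (-0.1090, -0.3421, -0.4981), |rvec| = θ = 0.61402 rad = 35.181°
Rodrigues: sinθ=0.57616, 1−cosθ=0.18266; R = I + sinθ·[k]× + (1−cosθ)·[k]×²:
    [+0.82310 +0.48545 -0.29470]
    [-0.44932 +0.87404 +0.18484]
    [+0.34731 -0.01972 +0.93754]
t = (-0.1504, -0.0826, 0.5644) m
M0: Pc = R·M0+t = (-0.17859, +0.02790, +0.53375); u = 403.2·(-0.17859)/0.53375 + 316.9 = 181.9896, v = 664.2·(+0.02790)/0.53375 + 249.3 = 284.0194
M1: Pc = R·M1+t = (-0.04114, -0.04714, +0.59175); u = 403.2·(-0.04114)/0.59175 + 316.9 = 288.8712, v = 664.2·(-0.04714)/0.59175 + 249.3 = 196.3935
M2: Pc = R·M2+t = (-0.12221, -0.19310, +0.59505); u = 403.2·(-0.12221)/0.59505 + 316.9 = 234.0936, v = 664.2·(-0.19310)/0.59505 + 249.3 = 33.7584
M3: Pc = R·M3+t = (-0.25966, -0.11806, +0.53705); u = 403.2·(-0.25966)/0.53705 + 316.9 = 121.9514, v = 664.2·(-0.11806)/0.53705 + 249.3 = 103.2824

c0=(181.99, 284.02) c1=(288.87, 196.39) c2=(234.09, 33.76) c3=(121.95, 103.28)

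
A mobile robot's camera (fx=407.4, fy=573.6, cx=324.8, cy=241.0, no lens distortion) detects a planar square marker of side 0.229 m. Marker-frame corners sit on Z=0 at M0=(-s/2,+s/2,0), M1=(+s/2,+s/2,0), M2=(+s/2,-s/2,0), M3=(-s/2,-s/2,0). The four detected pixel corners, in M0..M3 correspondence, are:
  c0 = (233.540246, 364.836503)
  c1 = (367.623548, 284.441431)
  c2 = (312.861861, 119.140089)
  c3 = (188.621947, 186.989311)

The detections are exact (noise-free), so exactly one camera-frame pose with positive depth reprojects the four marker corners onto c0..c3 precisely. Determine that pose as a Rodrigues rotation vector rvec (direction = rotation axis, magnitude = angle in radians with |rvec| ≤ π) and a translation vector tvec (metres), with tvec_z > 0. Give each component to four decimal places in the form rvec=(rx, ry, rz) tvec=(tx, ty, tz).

Intrinsics K: fx=407.4, fy=573.6, cx=324.8, cy=241.0
Marker side s = 0.229 m; corners in marker frame (Z=0):
  M0 = (-0.1145, +0.1145, 0)
  M1 = (+0.1145, +0.1145, 0)
  M2 = (+0.1145, -0.1145, 0)
  M3 = (-0.1145, -0.1145, 0)
Detected image corners:
  c0 = (233.540246, 364.836503) px
  c1 = (367.623548, 284.441431) px
  c2 = (312.861861, 119.140089) px
  c3 = (188.621947, 186.989311) px
Planar DLT: solve 8×8 A·h = b for H (H[2,2]=1):
  H  [+604.53803 +110.26925 +275.65923]
  H  [-286.51459 +655.40508 +234.37418]
  H  [+0.15046 -0.39085 +1.00000]
B = K⁻¹H; ‖b₁‖=1.483113, ‖b₂‖=1.483113; λ = 2/(‖b₁‖+‖b₂‖) = 0.674258, sign → tz>0 ⇒ λ=+0.674258
r₁ = λ·B[:,0] = (+0.91965,-0.37942,+0.10145); r₂ = λ·B[:,1] = (+0.39260,+0.88114,-0.26353)
r₃ = r₁×r₂ = (+0.01060,+0.28219,+0.95930); SVD([r₁ r₂ r₃]) → R = UVᵀ:
  R  [+0.91965 +0.39260 +0.01060]
  R  [-0.37942 +0.88114 +0.28219]
  R  [+0.10145 -0.26353 +0.95930]
t = (-0.08133, -0.00779, +0.67426) m
tr R = 2.760091; θ = arccos((tr R − 1)/2) = 0.494838 rad = 28.352°
axis k = ((R−Rᵀ)₃₂, (R−Rᵀ)₁₃, (R−Rᵀ)₂₁) / (2 sinθ) = (-0.574579, -0.095651, -0.812841)
rvec = θ·k = (-0.284323, -0.047332, -0.402224)

rvec=(-0.2843, -0.0473, -0.4022) tvec=(-0.0813, -0.0078, 0.6743)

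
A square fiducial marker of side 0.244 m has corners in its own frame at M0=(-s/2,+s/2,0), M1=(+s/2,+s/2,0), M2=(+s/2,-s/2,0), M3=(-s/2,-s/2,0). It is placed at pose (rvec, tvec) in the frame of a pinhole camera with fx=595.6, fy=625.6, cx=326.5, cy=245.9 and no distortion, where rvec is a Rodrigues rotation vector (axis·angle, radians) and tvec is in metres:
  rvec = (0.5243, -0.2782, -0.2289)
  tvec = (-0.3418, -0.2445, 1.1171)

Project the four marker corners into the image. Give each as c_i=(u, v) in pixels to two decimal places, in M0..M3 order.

Intrinsics K: fx=595.6, fy=625.6, cx=326.5, cy=245.9
Marker side s = 0.244 m; corners in marker frame (Z=0):
  M0 = (-0.1220, +0.1220, 0)
  M1 = (+0.1220, +0.1220, 0)
  M2 = (+0.1220, -0.1220, 0)
  M3 = (-0.1220, -0.1220, 0)
rvec = (0.5243, -0.2782, -0.2289), |rvec| = θ = 0.63615 rad = 36.448°
Rodrigues: sinθ=0.59410, 1−cosθ=0.19561; R = I + sinθ·[k]× + (1−cosθ)·[k]×²:
    [+0.93726 +0.14327 -0.31782]
    [-0.28427 +0.84180 -0.45887]
    [+0.20180 +0.52043 +0.82972]
t = (-0.3418, -0.2445, 1.1171) m
M0: Pc = R·M0+t = (-0.43867, -0.10712, +1.15597); u = 595.6·(-0.43867)/1.15597 + 326.5 = 100.4821, v = 625.6·(-0.10712)/1.15597 + 245.9 = 187.9285
M1: Pc = R·M1+t = (-0.20998, -0.17648, +1.20521); u = 595.6·(-0.20998)/1.20521 + 326.5 = 222.7330, v = 625.6·(-0.17648)/1.20521 + 245.9 = 154.2921
M2: Pc = R·M2+t = (-0.24493, -0.38188, +1.07823); u = 595.6·(-0.24493)/1.07823 + 326.5 = 191.2023, v = 625.6·(-0.38188)/1.07823 + 245.9 = 24.3281
M3: Pc = R·M3+t = (-0.47362, -0.31252, +1.02899); u = 595.6·(-0.47362)/1.02899 + 326.5 = 52.3560, v = 625.6·(-0.31252)/1.02899 + 245.9 = 55.8963

c0=(100.48, 187.93) c1=(222.73, 154.29) c2=(191.20, 24.33) c3=(52.36, 55.90)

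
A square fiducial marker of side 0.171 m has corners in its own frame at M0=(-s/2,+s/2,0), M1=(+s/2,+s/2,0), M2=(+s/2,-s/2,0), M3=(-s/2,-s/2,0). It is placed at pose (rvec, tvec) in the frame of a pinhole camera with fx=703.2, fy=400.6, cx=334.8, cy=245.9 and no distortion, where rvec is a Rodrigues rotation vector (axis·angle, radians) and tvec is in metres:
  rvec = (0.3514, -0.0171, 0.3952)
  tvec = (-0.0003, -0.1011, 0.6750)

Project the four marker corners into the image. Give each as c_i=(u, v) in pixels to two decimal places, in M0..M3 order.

Intrinsics K: fx=703.2, fy=400.6, cx=334.8, cy=245.9
Marker side s = 0.171 m; corners in marker frame (Z=0):
  M0 = (-0.0855, +0.0855, 0)
  M1 = (+0.0855, +0.0855, 0)
  M2 = (+0.0855, -0.0855, 0)
  M3 = (-0.0855, -0.0855, 0)
rvec = (0.3514, -0.0171, 0.3952), |rvec| = θ = 0.52911 rad = 30.316°
Rodrigues: sinθ=0.50477, 1−cosθ=0.13674; R = I + sinθ·[k]× + (1−cosθ)·[k]×²:
    [+0.92357 -0.37995 +0.05152]
    [+0.37408 +0.86340 -0.33853]
    [+0.08414 +0.33193 +0.93954]
t = (-0.0003, -0.1011, 0.6750) m
M0: Pc = R·M0+t = (-0.11175, -0.05926, +0.69619); u = 703.2·(-0.11175)/0.69619 + 334.8 = 221.9229, v = 400.6·(-0.05926)/0.69619 + 245.9 = 211.7986
M1: Pc = R·M1+t = (+0.04618, +0.00470, +0.71057); u = 703.2·(+0.04618)/0.71057 + 334.8 = 380.5002, v = 400.6·(+0.00470)/0.71057 + 245.9 = 248.5523
M2: Pc = R·M2+t = (+0.11115, -0.14294, +0.65381); u = 703.2·(+0.11115)/0.65381 + 334.8 = 454.3469, v = 400.6·(-0.14294)/0.65381 + 245.9 = 158.3209
M3: Pc = R·M3+t = (-0.04678, -0.20690, +0.63943); u = 703.2·(-0.04678)/0.63943 + 334.8 = 283.3549, v = 400.6·(-0.20690)/0.63943 + 245.9 = 116.2743

c0=(221.92, 211.80) c1=(380.50, 248.55) c2=(454.35, 158.32) c3=(283.35, 116.27)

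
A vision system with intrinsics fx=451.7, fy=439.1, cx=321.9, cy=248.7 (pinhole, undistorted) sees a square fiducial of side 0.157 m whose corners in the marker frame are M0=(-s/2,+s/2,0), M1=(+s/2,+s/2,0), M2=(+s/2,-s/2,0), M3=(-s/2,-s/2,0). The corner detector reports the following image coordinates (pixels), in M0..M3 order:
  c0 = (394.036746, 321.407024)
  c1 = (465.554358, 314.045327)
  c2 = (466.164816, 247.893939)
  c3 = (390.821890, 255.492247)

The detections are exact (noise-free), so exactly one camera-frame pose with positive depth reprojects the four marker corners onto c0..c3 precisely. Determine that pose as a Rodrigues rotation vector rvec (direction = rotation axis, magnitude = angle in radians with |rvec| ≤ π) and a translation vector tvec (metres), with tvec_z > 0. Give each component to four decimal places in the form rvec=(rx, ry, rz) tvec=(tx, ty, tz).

Intrinsics K: fx=451.7, fy=439.1, cx=321.9, cy=248.7
Marker side s = 0.157 m; corners in marker frame (Z=0):
  M0 = (-0.0785, +0.0785, 0)
  M1 = (+0.0785, +0.0785, 0)
  M2 = (+0.0785, -0.0785, 0)
  M3 = (-0.0785, -0.0785, 0)
Detected image corners:
  c0 = (394.036746, 321.407024) px
  c1 = (465.554358, 314.045327) px
  c2 = (466.164816, 247.893939) px
  c3 = (390.821890, 255.492247) px
Planar DLT: solve 8×8 A·h = b for H (H[2,2]=1):
  H  [+473.71462 +150.56339 +429.20386]
  H  [-43.42883 +514.98949 +285.56462]
  H  [+0.01473 +0.33155 +1.00000]
B = K⁻¹H; ‖b₁‖=1.043866, ‖b₂‖=1.043866; λ = 2/(‖b₁‖+‖b₂‖) = 0.957977, sign → tz>0 ⇒ λ=+0.957977
r₁ = λ·B[:,0] = (+0.99461,-0.10274,+0.01411); r₂ = λ·B[:,1] = (+0.09297,+0.94365,+0.31762)
r₃ = r₁×r₂ = (-0.04595,-0.31459,+0.94811); SVD([r₁ r₂ r₃]) → R = UVᵀ:
  R  [+0.99461 +0.09297 -0.04595]
  R  [-0.10274 +0.94365 -0.31459]
  R  [+0.01411 +0.31762 +0.94811]
t = (+0.22757, +0.08043, +0.95798) m
tr R = 2.886371; θ = arccos((tr R − 1)/2) = 0.338705 rad = 19.406°
axis k = ((R−Rᵀ)₃₂, (R−Rᵀ)₁₃, (R−Rᵀ)₂₁) / (2 sinθ) = (+0.951363, -0.090390, -0.294513)
rvec = θ·k = (+0.322232, -0.030616, -0.099753)

rvec=(0.3222, -0.0306, -0.0998) tvec=(0.2276, 0.0804, 0.9580)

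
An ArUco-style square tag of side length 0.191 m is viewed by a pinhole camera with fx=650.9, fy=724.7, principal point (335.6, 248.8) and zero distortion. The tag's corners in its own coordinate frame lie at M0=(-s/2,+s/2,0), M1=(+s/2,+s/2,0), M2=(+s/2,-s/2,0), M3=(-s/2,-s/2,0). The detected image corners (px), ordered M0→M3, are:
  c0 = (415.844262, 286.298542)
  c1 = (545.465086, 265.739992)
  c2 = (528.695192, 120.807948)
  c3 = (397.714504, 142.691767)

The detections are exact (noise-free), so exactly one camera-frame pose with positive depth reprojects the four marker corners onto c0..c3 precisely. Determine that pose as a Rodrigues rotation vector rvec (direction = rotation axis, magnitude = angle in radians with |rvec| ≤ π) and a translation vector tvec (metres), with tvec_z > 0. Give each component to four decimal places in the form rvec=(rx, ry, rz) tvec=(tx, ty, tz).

Intrinsics K: fx=650.9, fy=724.7, cx=335.6, cy=248.8
Marker side s = 0.191 m; corners in marker frame (Z=0):
  M0 = (-0.0955, +0.0955, 0)
  M1 = (+0.0955, +0.0955, 0)
  M2 = (+0.0955, -0.0955, 0)
  M3 = (-0.0955, -0.0955, 0)
Detected image corners:
  c0 = (415.844262, 286.298542) px
  c1 = (545.465086, 265.739992) px
  c2 = (528.695192, 120.807948) px
  c3 = (397.714504, 142.691767) px
Planar DLT: solve 8×8 A·h = b for H (H[2,2]=1):
  H  [+663.64351 +119.64295 +471.73526]
  H  [-119.09512 +767.53718 +204.33702]
  H  [-0.03928 +0.05990 +1.00000]
B = K⁻¹H; ‖b₁‖=1.051452, ‖b₂‖=1.051452; λ = 2/(‖b₁‖+‖b₂‖) = 0.951066, sign → tz>0 ⇒ λ=+0.951066
r₁ = λ·B[:,0] = (+0.98895,-0.14347,-0.03736); r₂ = λ·B[:,1] = (+0.14544,+0.98772,+0.05697)
r₃ = r₁×r₂ = (+0.02873,-0.06177,+0.99768); SVD([r₁ r₂ r₃]) → R = UVᵀ:
  R  [+0.98895 +0.14544 +0.02873]
  R  [-0.14347 +0.98772 -0.06177]
  R  [-0.03736 +0.05697 +0.99768]
t = (+0.19891, -0.05835, +0.95107) m
tr R = 2.974351; θ = arccos((tr R − 1)/2) = 0.160325 rad = 9.186°
axis k = ((R−Rᵀ)₃₂, (R−Rᵀ)₁₃, (R−Rᵀ)₂₁) / (2 sinθ) = (+0.371916, +0.206999, -0.904892)
rvec = θ·k = (+0.059627, +0.033187, -0.145077)

rvec=(0.0596, 0.0332, -0.1451) tvec=(0.1989, -0.0584, 0.9511)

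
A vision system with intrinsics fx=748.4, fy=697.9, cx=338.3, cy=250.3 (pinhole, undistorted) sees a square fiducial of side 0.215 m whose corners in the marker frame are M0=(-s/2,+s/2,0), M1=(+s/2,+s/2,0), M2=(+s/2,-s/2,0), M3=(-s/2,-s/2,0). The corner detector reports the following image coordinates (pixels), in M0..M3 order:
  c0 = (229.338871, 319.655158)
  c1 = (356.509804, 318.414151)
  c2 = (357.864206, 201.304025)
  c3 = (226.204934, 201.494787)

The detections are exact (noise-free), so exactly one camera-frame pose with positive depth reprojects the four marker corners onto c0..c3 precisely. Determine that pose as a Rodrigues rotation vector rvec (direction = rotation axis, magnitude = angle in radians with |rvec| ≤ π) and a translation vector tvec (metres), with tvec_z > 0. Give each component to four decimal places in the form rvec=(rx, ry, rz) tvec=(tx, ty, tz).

Intrinsics K: fx=748.4, fy=697.9, cx=338.3, cy=250.3
Marker side s = 0.215 m; corners in marker frame (Z=0):
  M0 = (-0.1075, +0.1075, 0)
  M1 = (+0.1075, +0.1075, 0)
  M2 = (+0.1075, -0.1075, 0)
  M3 = (-0.1075, -0.1075, 0)
Detected image corners:
  c0 = (229.338871, 319.655158) px
  c1 = (356.509804, 318.414151) px
  c2 = (357.864206, 201.304025) px
  c3 = (226.204934, 201.494787) px
Planar DLT: solve 8×8 A·h = b for H (H[2,2]=1):
  H  [+614.18198 +51.18525 +292.78282]
  H  [+7.68865 +589.02919 +261.23350]
  H  [+0.04251 +0.16102 +1.00000]
B = K⁻¹H; ‖b₁‖=0.802584, ‖b₂‖=0.802584; λ = 2/(‖b₁‖+‖b₂‖) = 1.245976, sign → tz>0 ⇒ λ=+1.245976
r₁ = λ·B[:,0] = (+0.99858,-0.00527,+0.05296); r₂ = λ·B[:,1] = (-0.00547,+0.97965,+0.20062)
r₃ = r₁×r₂ = (-0.05294,-0.20063,+0.97824); SVD([r₁ r₂ r₃]) → R = UVᵀ:
  R  [+0.99858 -0.00547 -0.05294]
  R  [-0.00527 +0.97965 -0.20063]
  R  [+0.05296 +0.20062 +0.97824]
t = (-0.07578, +0.01952, +1.24598) m
tr R = 2.956471; θ = arccos((tr R − 1)/2) = 0.209016 rad = 11.976°
axis k = ((R−Rᵀ)₃₂, (R−Rᵀ)₁₃, (R−Rᵀ)₂₁) / (2 sinθ) = (+0.966892, -0.255185, +0.000494)
rvec = θ·k = (+0.202096, -0.053338, +0.000103)

rvec=(0.2021, -0.0533, 0.0001) tvec=(-0.0758, 0.0195, 1.2460)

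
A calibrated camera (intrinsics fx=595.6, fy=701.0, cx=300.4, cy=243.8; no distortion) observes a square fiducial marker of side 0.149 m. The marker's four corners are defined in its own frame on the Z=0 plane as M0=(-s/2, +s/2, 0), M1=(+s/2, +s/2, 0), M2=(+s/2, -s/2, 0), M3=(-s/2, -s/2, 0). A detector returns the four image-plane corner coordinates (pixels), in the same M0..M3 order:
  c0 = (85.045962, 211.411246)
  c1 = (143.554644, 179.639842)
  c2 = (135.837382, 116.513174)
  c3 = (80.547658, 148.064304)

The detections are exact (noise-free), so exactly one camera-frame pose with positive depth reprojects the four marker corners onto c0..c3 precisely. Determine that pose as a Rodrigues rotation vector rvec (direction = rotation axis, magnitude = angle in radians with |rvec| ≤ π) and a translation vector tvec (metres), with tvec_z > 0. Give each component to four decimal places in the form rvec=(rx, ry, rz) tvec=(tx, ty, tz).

rvec=(-0.4576, 0.2997, -0.3287) tvec=(-0.4166, -0.1504, 1.3089)

Intrinsics K: fx=595.6, fy=701.0, cx=300.4, cy=243.8
Marker side s = 0.149 m; corners in marker frame (Z=0):
  M0 = (-0.0745, +0.0745, 0)
  M1 = (+0.0745, +0.0745, 0)
  M2 = (+0.0745, -0.0745, 0)
  M3 = (-0.0745, -0.0745, 0)
Detected image corners:
  c0 = (85.045962, 211.411246) px
  c1 = (143.554644, 179.639842) px
  c2 = (135.837382, 116.513174) px
  c3 = (80.547658, 148.064304) px
Planar DLT: solve 8×8 A·h = b for H (H[2,2]=1):
  H  [+363.98076 +0.51535 +110.82855]
  H  [-238.40485 +364.96756 +163.23937]
  H  [-0.15822 -0.36270 +1.00000]
B = K⁻¹H; ‖b₁‖=0.763977, ‖b₂‖=0.763977; λ = 2/(‖b₁‖+‖b₂‖) = 1.308940, sign → tz>0 ⇒ λ=+1.308940
r₁ = λ·B[:,0] = (+0.90437,-0.37313,-0.20710); r₂ = λ·B[:,1] = (+0.24058,+0.84660,-0.47475)
r₃ = r₁×r₂ = (+0.35248,+0.37953,+0.85541); SVD([r₁ r₂ r₃]) → R = UVᵀ:
  R  [+0.90437 +0.24058 +0.35248]
  R  [-0.37313 +0.84660 +0.37953]
  R  [-0.20710 -0.47475 +0.85541]
t = (-0.41662, -0.15043, +1.30894) m
tr R = 2.606372; θ = arccos((tr R − 1)/2) = 0.638172 rad = 36.565°
axis k = ((R−Rᵀ)₃₂, (R−Rᵀ)₁₃, (R−Rᵀ)₂₁) / (2 sinθ) = (-0.717006, +0.469656, -0.515098)
rvec = θ·k = (-0.457573, +0.299721, -0.328721)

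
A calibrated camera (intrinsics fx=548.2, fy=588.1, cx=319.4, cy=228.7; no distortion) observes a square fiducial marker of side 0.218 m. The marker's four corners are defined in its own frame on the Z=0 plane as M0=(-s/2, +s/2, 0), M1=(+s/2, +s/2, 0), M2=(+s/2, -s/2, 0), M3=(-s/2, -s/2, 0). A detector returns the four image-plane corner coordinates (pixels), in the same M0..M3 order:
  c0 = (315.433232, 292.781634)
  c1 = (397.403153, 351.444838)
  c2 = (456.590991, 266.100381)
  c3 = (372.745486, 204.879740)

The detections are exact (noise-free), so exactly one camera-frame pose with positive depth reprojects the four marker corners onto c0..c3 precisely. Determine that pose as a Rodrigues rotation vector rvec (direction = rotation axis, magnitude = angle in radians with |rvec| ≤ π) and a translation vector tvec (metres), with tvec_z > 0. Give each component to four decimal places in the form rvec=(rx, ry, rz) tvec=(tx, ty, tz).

Intrinsics K: fx=548.2, fy=588.1, cx=319.4, cy=228.7
Marker side s = 0.218 m; corners in marker frame (Z=0):
  M0 = (-0.1090, +0.1090, 0)
  M1 = (+0.1090, +0.1090, 0)
  M2 = (+0.1090, -0.1090, 0)
  M3 = (-0.1090, -0.1090, 0)
Detected image corners:
  c0 = (315.433232, 292.781634) px
  c1 = (397.403153, 351.444838) px
  c2 = (456.590991, 266.100381) px
  c3 = (372.745486, 204.879740) px
Planar DLT: solve 8×8 A·h = b for H (H[2,2]=1):
  H  [+396.75217 -215.61732 +385.31172]
  H  [+286.81230 +434.64413 +279.57339]
  H  [+0.04281 +0.13385 +1.00000]
B = K⁻¹H; ‖b₁‖=0.843819, ‖b₂‖=0.843819; λ = 2/(‖b₁‖+‖b₂‖) = 1.185088, sign → tz>0 ⇒ λ=+1.185088
r₁ = λ·B[:,0] = (+0.82813,+0.55823,+0.05073); r₂ = λ·B[:,1] = (-0.55854,+0.81417,+0.15862)
r₃ = r₁×r₂ = (+0.04724,-0.15970,+0.98603); SVD([r₁ r₂ r₃]) → R = UVᵀ:
  R  [+0.82813 -0.55854 +0.04724]
  R  [+0.55823 +0.81417 -0.15970]
  R  [+0.05073 +0.15862 +0.98603]
t = (+0.14249, +0.10252, +1.18509) m
tr R = 2.628340; θ = arccos((tr R − 1)/2) = 0.619498 rad = 35.495°
axis k = ((R−Rᵀ)₃₂, (R−Rᵀ)₁₃, (R−Rᵀ)₂₁) / (2 sinθ) = (+0.274118, -0.003002, +0.961691)
rvec = θ·k = (+0.169815, -0.001860, +0.595766)

rvec=(0.1698, -0.0019, 0.5958) tvec=(0.1425, 0.1025, 1.1851)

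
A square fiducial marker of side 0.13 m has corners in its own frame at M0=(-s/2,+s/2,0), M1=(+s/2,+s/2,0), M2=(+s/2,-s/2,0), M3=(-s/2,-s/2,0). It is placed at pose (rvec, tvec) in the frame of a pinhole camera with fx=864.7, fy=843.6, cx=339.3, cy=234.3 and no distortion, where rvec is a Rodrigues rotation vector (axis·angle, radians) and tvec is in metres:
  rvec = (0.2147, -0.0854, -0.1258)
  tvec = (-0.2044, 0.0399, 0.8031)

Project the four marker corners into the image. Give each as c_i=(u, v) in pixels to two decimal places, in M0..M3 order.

c0=(61.40, 350.13) c1=(199.73, 331.02) c2=(178.43, 200.52) c3=(34.87, 218.79)

Intrinsics K: fx=864.7, fy=843.6, cx=339.3, cy=234.3
Marker side s = 0.13 m; corners in marker frame (Z=0):
  M0 = (-0.0650, +0.0650, 0)
  M1 = (+0.0650, +0.0650, 0)
  M2 = (+0.0650, -0.0650, 0)
  M3 = (-0.0650, -0.0650, 0)
rvec = (0.2147, -0.0854, -0.1258), |rvec| = θ = 0.26309 rad = 15.074°
Rodrigues: sinθ=0.26006, 1−cosθ=0.03441; R = I + sinθ·[k]× + (1−cosθ)·[k]×²:
    [+0.98851 +0.11524 -0.09785]
    [-0.13347 +0.96922 -0.20689]
    [+0.07099 +0.21757 +0.97346]
t = (-0.2044, 0.0399, 0.8031) m
M0: Pc = R·M0+t = (-0.26116, +0.11157, +0.81263); u = 864.7·(-0.26116)/0.81263 + 339.3 = 61.4026, v = 843.6·(+0.11157)/0.81263 + 234.3 = 350.1271
M1: Pc = R·M1+t = (-0.13266, +0.09422, +0.82186); u = 864.7·(-0.13266)/0.82186 + 339.3 = 199.7281, v = 843.6·(+0.09422)/0.82186 + 234.3 = 331.0165
M2: Pc = R·M2+t = (-0.14764, -0.03177, +0.79357); u = 864.7·(-0.14764)/0.79357 + 339.3 = 178.4297, v = 843.6·(-0.03177)/0.79357 + 234.3 = 200.5223
M3: Pc = R·M3+t = (-0.27614, -0.01442, +0.78434); u = 864.7·(-0.27614)/0.78434 + 339.3 = 34.8654, v = 843.6·(-0.01442)/0.78434 + 234.3 = 218.7866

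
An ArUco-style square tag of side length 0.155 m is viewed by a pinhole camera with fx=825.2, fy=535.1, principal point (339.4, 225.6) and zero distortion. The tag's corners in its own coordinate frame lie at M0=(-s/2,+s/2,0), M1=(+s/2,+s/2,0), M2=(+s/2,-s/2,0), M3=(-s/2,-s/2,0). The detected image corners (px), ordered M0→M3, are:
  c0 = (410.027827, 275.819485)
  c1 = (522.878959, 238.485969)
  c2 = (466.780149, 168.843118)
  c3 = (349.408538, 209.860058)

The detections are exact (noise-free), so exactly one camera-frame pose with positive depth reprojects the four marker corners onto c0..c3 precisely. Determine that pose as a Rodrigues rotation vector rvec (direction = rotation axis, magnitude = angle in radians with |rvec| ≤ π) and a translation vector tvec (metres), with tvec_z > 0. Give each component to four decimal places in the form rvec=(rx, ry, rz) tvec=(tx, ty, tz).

Intrinsics K: fx=825.2, fy=535.1, cx=339.4, cy=225.6
Marker side s = 0.155 m; corners in marker frame (Z=0):
  M0 = (-0.0775, +0.0775, 0)
  M1 = (+0.0775, +0.0775, 0)
  M2 = (+0.0775, -0.0775, 0)
  M3 = (-0.0775, -0.0775, 0)
Detected image corners:
  c0 = (410.027827, 275.819485) px
  c1 = (522.878959, 238.485969) px
  c2 = (466.780149, 168.843118) px
  c3 = (349.408538, 209.860058) px
Planar DLT: solve 8×8 A·h = b for H (H[2,2]=1):
  H  [+673.24758 +522.47180 +437.32364]
  H  [-287.67981 +511.71171 +224.36772]
  H  [-0.15786 +0.33339 +1.00000]
B = K⁻¹H; ‖b₁‖=1.011241, ‖b₂‖=1.011241; λ = 2/(‖b₁‖+‖b₂‖) = 0.988884, sign → tz>0 ⇒ λ=+0.988884
r₁ = λ·B[:,0] = (+0.87100,-0.46583,-0.15611); r₂ = λ·B[:,1] = (+0.49051,+0.80666,+0.32969)
r₃ = r₁×r₂ = (-0.02765,-0.36373,+0.93109); SVD([r₁ r₂ r₃]) → R = UVᵀ:
  R  [+0.87100 +0.49051 -0.02765]
  R  [-0.46583 +0.80666 -0.36373]
  R  [-0.15611 +0.32969 +0.93109]
t = (+0.11735, -0.00228, +0.98888) m
tr R = 2.608757; θ = arccos((tr R − 1)/2) = 0.636168 rad = 36.450°
axis k = ((R−Rᵀ)₃₂, (R−Rᵀ)₁₃, (R−Rᵀ)₂₁) / (2 sinθ) = (+0.583566, +0.108110, -0.804837)
rvec = θ·k = (+0.371246, +0.068776, -0.512012)

rvec=(0.3712, 0.0688, -0.5120) tvec=(0.1173, -0.0023, 0.9889)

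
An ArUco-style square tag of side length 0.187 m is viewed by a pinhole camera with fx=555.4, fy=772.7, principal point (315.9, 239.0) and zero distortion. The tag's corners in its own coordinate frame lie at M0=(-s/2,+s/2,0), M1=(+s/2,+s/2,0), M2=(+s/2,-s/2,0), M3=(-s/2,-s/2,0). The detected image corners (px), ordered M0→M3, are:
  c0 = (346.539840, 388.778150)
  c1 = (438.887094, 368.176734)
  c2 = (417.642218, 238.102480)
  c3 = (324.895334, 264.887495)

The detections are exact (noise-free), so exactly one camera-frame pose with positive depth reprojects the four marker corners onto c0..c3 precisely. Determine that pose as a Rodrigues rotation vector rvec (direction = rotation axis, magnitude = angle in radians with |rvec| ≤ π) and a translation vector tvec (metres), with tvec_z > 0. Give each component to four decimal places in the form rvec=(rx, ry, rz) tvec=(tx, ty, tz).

Intrinsics K: fx=555.4, fy=772.7, cx=315.9, cy=239.0
Marker side s = 0.187 m; corners in marker frame (Z=0):
  M0 = (-0.0935, +0.0935, 0)
  M1 = (+0.0935, +0.0935, 0)
  M2 = (+0.0935, -0.0935, 0)
  M3 = (-0.0935, -0.0935, 0)
Detected image corners:
  c0 = (346.539840, 388.778150) px
  c1 = (438.887094, 368.176734) px
  c2 = (417.642218, 238.102480) px
  c3 = (324.895334, 264.887495) px
Planar DLT: solve 8×8 A·h = b for H (H[2,2]=1):
  H  [+401.12236 +145.25174 +381.00918]
  H  [-203.90300 +703.86207 +315.73290]
  H  [-0.24549 +0.07997 +1.00000]
B = K⁻¹H; ‖b₁‖=0.915629, ‖b₂‖=0.915629; λ = 2/(‖b₁‖+‖b₂‖) = 1.092146, sign → tz>0 ⇒ λ=+1.092146
r₁ = λ·B[:,0] = (+0.94127,-0.20527,-0.26811); r₂ = λ·B[:,1] = (+0.23595,+0.96783,+0.08734)
r₃ = r₁×r₂ = (+0.24155,-0.14547,+0.95942); SVD([r₁ r₂ r₃]) → R = UVᵀ:
  R  [+0.94127 +0.23595 +0.24155]
  R  [-0.20527 +0.96783 -0.14547]
  R  [-0.26811 +0.08734 +0.95942]
t = (+0.12803, +0.10846, +1.09215) m
tr R = 2.868520; θ = arccos((tr R − 1)/2) = 0.364617 rad = 20.891°
axis k = ((R−Rᵀ)₃₂, (R−Rᵀ)₁₃, (R−Rᵀ)₂₁) / (2 sinθ) = (+0.326448, +0.714628, -0.618659)
rvec = θ·k = (+0.119028, +0.260566, -0.225574)

rvec=(0.1190, 0.2606, -0.2256) tvec=(0.1280, 0.1085, 1.0921)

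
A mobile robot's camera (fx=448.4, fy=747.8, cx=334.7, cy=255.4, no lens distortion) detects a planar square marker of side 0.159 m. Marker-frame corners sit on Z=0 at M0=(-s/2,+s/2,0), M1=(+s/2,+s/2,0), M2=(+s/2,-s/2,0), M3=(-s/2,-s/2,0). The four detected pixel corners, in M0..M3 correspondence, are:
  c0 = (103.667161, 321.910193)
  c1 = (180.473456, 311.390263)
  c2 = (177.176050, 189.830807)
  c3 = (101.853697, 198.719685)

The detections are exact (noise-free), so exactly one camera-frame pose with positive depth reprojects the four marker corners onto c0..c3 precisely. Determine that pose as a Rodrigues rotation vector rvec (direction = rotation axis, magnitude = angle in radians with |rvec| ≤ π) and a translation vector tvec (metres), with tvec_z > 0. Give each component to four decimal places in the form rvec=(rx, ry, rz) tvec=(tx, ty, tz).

rvec=(-0.1236, -0.0662, -0.0828) tvec=(-0.4151, -0.0007, 0.9609)

Intrinsics K: fx=448.4, fy=747.8, cx=334.7, cy=255.4
Marker side s = 0.159 m; corners in marker frame (Z=0):
  M0 = (-0.0795, +0.0795, 0)
  M1 = (+0.0795, +0.0795, 0)
  M2 = (+0.0795, -0.0795, 0)
  M3 = (-0.0795, -0.0795, 0)
Detected image corners:
  c0 = (103.667161, 321.910193) px
  c1 = (180.473456, 311.390263) px
  c2 = (177.176050, 189.830807) px
  c3 = (101.853697, 198.719685) px
Planar DLT: solve 8×8 A·h = b for H (H[2,2]=1):
  H  [+488.74996 -1.52523 +141.00331]
  H  [-42.10452 +737.64475 +254.82530]
  H  [+0.07390 -0.12518 +1.00000]
B = K⁻¹H; ‖b₁‖=1.040661, ‖b₂‖=1.040661; λ = 2/(‖b₁‖+‖b₂‖) = 0.960928, sign → tz>0 ⇒ λ=+0.960928
r₁ = λ·B[:,0] = (+0.99439,-0.07836,+0.07101); r₂ = λ·B[:,1] = (+0.08652,+0.98896,-0.12029)
r₃ = r₁×r₂ = (-0.06080,+0.12576,+0.99020); SVD([r₁ r₂ r₃]) → R = UVᵀ:
  R  [+0.99439 +0.08652 -0.06080]
  R  [-0.07836 +0.98896 +0.12576]
  R  [+0.07101 -0.12029 +0.99020]
t = (-0.41509, -0.00074, +0.96093) m
tr R = 2.973550; θ = arccos((tr R − 1)/2) = 0.162814 rad = 9.329°
axis k = ((R−Rᵀ)₃₂, (R−Rᵀ)₁₃, (R−Rᵀ)₂₁) / (2 sinθ) = (-0.758965, -0.406593, -0.508581)
rvec = θ·k = (-0.123570, -0.066199, -0.082804)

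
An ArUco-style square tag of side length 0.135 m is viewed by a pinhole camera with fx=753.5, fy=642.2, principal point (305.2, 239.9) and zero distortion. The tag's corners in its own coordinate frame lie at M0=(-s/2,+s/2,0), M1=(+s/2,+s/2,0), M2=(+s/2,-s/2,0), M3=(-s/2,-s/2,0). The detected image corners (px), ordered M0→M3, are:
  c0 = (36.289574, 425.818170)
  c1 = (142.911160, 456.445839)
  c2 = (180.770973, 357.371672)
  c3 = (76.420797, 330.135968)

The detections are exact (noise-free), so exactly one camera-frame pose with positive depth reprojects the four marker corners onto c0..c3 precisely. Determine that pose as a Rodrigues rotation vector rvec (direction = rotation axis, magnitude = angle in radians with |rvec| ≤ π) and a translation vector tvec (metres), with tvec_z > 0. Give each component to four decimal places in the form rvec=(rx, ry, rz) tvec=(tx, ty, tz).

Intrinsics K: fx=753.5, fy=642.2, cx=305.2, cy=239.9
Marker side s = 0.135 m; corners in marker frame (Z=0):
  M0 = (-0.0675, +0.0675, 0)
  M1 = (+0.0675, +0.0675, 0)
  M2 = (+0.0675, -0.0675, 0)
  M3 = (-0.0675, -0.0675, 0)
Detected image corners:
  c0 = (36.289574, 425.818170) px
  c1 = (142.911160, 456.445839) px
  c2 = (180.770973, 357.371672) px
  c3 = (76.420797, 330.135968) px
Planar DLT: solve 8×8 A·h = b for H (H[2,2]=1):
  H  [+760.54103 -314.01917 +108.72471]
  H  [+139.63332 +631.02965 +391.50281]
  H  [-0.18979 -0.22966 +1.00000]
B = K⁻¹H; ‖b₁‖=1.139745, ‖b₂‖=1.139745; λ = 2/(‖b₁‖+‖b₂‖) = 0.877390, sign → tz>0 ⇒ λ=+0.877390
r₁ = λ·B[:,0] = (+0.95304,+0.25297,-0.16652); r₂ = λ·B[:,1] = (-0.28403,+0.93740,-0.20150)
r₃ = r₁×r₂ = (+0.10512,+0.23934,+0.96523); SVD([r₁ r₂ r₃]) → R = UVᵀ:
  R  [+0.95304 -0.28403 +0.10512]
  R  [+0.25297 +0.93740 +0.23934]
  R  [-0.16652 -0.20150 +0.96523]
t = (-0.22878, +0.20712, +0.87739) m
tr R = 2.855666; θ = arccos((tr R − 1)/2) = 0.382235 rad = 21.900°
axis k = ((R−Rᵀ)₃₂, (R−Rᵀ)₁₃, (R−Rᵀ)₂₁) / (2 sinθ) = (-0.590945, +0.364128, +0.719858)
rvec = θ·k = (-0.225880, +0.139183, +0.275155)

rvec=(-0.2259, 0.1392, 0.2752) tvec=(-0.2288, 0.2071, 0.8774)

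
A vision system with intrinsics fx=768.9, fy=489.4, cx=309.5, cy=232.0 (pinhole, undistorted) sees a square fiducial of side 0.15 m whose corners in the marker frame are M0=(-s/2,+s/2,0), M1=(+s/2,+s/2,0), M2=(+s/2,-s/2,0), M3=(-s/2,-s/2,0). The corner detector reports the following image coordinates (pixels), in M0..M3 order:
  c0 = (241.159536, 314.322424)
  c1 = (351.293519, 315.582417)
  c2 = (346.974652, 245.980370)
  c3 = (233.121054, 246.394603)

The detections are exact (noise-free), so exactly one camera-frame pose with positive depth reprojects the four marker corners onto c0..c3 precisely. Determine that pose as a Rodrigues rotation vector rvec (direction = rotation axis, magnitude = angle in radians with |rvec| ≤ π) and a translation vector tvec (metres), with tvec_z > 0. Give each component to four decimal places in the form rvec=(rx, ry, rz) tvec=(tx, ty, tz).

rvec=(0.2391, 0.1644, -0.0304) tvec=(-0.0224, 0.1017, 1.0122)

Intrinsics K: fx=768.9, fy=489.4, cx=309.5, cy=232.0
Marker side s = 0.15 m; corners in marker frame (Z=0):
  M0 = (-0.0750, +0.0750, 0)
  M1 = (+0.0750, +0.0750, 0)
  M2 = (+0.0750, -0.0750, 0)
  M3 = (-0.0750, -0.0750, 0)
Detected image corners:
  c0 = (241.159536, 314.322424) px
  c1 = (351.293519, 315.582417) px
  c2 = (346.974652, 245.980370) px
  c3 = (233.121054, 246.394603) px
Planar DLT: solve 8×8 A·h = b for H (H[2,2]=1):
  H  [+698.41529 +108.89716 +292.50295]
  H  [-43.02238 +523.02197 +281.16162]
  H  [-0.16373 +0.23045 +1.00000]
B = K⁻¹H; ‖b₁‖=0.987952, ‖b₂‖=0.987952; λ = 2/(‖b₁‖+‖b₂‖) = 1.012195, sign → tz>0 ⇒ λ=+1.012195
r₁ = λ·B[:,0] = (+0.98612,-0.01042,-0.16573); r₂ = λ·B[:,1] = (+0.04946,+0.97116,+0.23326)
r₃ = r₁×r₂ = (+0.15852,-0.23822,+0.95819); SVD([r₁ r₂ r₃]) → R = UVᵀ:
  R  [+0.98612 +0.04946 +0.15852]
  R  [-0.01042 +0.97116 -0.23822]
  R  [-0.16573 +0.23326 +0.95819]
t = (-0.02238, +0.10168, +1.01219) m
tr R = 2.915460; θ = arccos((tr R − 1)/2) = 0.291793 rad = 16.718°
axis k = ((R−Rᵀ)₃₂, (R−Rᵀ)₁₃, (R−Rᵀ)₂₁) / (2 sinθ) = (+0.819484, +0.563573, -0.104075)
rvec = θ·k = (+0.239119, +0.164446, -0.030368)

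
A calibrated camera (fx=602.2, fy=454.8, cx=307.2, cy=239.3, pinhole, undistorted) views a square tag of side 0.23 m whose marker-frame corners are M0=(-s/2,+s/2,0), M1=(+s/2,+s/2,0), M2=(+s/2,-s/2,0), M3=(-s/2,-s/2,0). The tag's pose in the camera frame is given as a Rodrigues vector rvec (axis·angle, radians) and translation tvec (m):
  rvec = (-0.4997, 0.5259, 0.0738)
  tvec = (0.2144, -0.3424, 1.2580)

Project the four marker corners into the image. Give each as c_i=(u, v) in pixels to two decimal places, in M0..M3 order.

Intrinsics K: fx=602.2, fy=454.8, cx=307.2, cy=239.3
Marker side s = 0.23 m; corners in marker frame (Z=0):
  M0 = (-0.1150, +0.1150, 0)
  M1 = (+0.1150, +0.1150, 0)
  M2 = (+0.1150, -0.1150, 0)
  M3 = (-0.1150, -0.1150, 0)
rvec = (-0.4997, 0.5259, 0.0738), |rvec| = θ = 0.72919 rad = 41.779°
Rodrigues: sinθ=0.66627, 1−cosθ=0.25429; R = I + sinθ·[k]× + (1−cosθ)·[k]×²:
    [+0.86513 -0.19311 +0.46288]
    [-0.05824 +0.87798 +0.47514]
    [-0.49815 -0.43802 +0.74832]
t = (0.2144, -0.3424, 1.2580) m
M0: Pc = R·M0+t = (+0.09270, -0.23473, +1.26492); u = 602.2·(+0.09270)/1.26492 + 307.2 = 351.3338, v = 454.8·(-0.23473)/1.26492 + 239.3 = 154.9014
M1: Pc = R·M1+t = (+0.29168, -0.24813, +1.15034); u = 602.2·(+0.29168)/1.15034 + 307.2 = 459.8950, v = 454.8·(-0.24813)/1.15034 + 239.3 = 141.1988
M2: Pc = R·M2+t = (+0.33610, -0.45007, +1.25108); u = 602.2·(+0.33610)/1.25108 + 307.2 = 468.9779, v = 454.8·(-0.45007)/1.25108 + 239.3 = 75.6900
M3: Pc = R·M3+t = (+0.13712, -0.43667, +1.36566); u = 602.2·(+0.13712)/1.36566 + 307.2 = 367.6632, v = 454.8·(-0.43667)/1.36566 + 239.3 = 93.8778

c0=(351.33, 154.90) c1=(459.90, 141.20) c2=(468.98, 75.69) c3=(367.66, 93.88)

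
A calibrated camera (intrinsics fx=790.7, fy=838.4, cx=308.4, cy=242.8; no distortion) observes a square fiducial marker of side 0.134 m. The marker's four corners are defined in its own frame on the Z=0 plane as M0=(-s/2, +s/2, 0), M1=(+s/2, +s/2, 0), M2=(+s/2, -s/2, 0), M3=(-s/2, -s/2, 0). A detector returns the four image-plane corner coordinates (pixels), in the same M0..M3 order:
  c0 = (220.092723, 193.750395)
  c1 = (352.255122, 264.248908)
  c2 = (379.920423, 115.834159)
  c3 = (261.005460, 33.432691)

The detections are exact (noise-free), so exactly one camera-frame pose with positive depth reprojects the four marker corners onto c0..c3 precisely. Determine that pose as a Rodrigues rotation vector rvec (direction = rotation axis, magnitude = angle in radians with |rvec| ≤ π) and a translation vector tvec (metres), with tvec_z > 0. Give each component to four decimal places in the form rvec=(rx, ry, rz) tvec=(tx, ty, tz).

rvec=(-0.2830, -0.6490, 0.3205) tvec=(-0.0007, -0.0698, 0.6380)

Intrinsics K: fx=790.7, fy=838.4, cx=308.4, cy=242.8
Marker side s = 0.134 m; corners in marker frame (Z=0):
  M0 = (-0.0670, +0.0670, 0)
  M1 = (+0.0670, +0.0670, 0)
  M2 = (+0.0670, -0.0670, 0)
  M3 = (-0.0670, -0.0670, 0)
Detected image corners:
  c0 = (220.092723, 193.750395) px
  c1 = (352.255122, 264.248908) px
  c2 = (379.920423, 115.834159) px
  c3 = (261.005460, 33.432691) px
Planar DLT: solve 8×8 A·h = b for H (H[2,2]=1):
  H  [+1192.96221 -421.48054 +307.53265]
  H  [+701.28090 +1065.16443 +151.12331]
  H  [+0.85041 -0.55522 +1.00000]
B = K⁻¹H; ‖b₁‖=1.567468, ‖b₂‖=1.567468; λ = 2/(‖b₁‖+‖b₂‖) = 0.637972, sign → tz>0 ⇒ λ=+0.637972
r₁ = λ·B[:,0] = (+0.75093,+0.37651,+0.54254); r₂ = λ·B[:,1] = (-0.20191,+0.91311,-0.35422)
r₃ = r₁×r₂ = (-0.62876,+0.15644,+0.76170); SVD([r₁ r₂ r₃]) → R = UVᵀ:
  R  [+0.75093 -0.20191 -0.62876]
  R  [+0.37651 +0.91311 +0.15644]
  R  [+0.54254 -0.35422 +0.76170]
t = (-0.00070, -0.06976, +0.63797) m
tr R = 2.425731; θ = arccos((tr R − 1)/2) = 0.777221 rad = 44.531°
axis k = ((R−Rᵀ)₃₂, (R−Rᵀ)₁₃, (R−Rᵀ)₂₁) / (2 sinθ) = (-0.364080, -0.835090, +0.412396)
rvec = θ·k = (-0.282971, -0.649050, +0.320522)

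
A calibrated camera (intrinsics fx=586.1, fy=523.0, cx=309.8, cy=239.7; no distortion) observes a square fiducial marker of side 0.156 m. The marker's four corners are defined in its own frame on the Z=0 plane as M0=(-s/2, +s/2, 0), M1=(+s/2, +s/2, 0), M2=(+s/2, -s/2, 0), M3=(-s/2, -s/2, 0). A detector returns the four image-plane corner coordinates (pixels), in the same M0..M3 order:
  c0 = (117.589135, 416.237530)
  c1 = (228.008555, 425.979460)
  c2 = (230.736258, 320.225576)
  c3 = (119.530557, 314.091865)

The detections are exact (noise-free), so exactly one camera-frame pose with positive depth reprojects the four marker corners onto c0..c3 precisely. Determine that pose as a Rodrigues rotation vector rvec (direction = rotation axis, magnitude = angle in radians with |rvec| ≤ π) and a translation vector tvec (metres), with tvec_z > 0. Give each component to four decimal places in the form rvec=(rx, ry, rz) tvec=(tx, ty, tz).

rvec=(0.0292, 0.1770, 0.0299) tvec=(-0.1817, 0.1928, 0.7783)

Intrinsics K: fx=586.1, fy=523.0, cx=309.8, cy=239.7
Marker side s = 0.156 m; corners in marker frame (Z=0):
  M0 = (-0.0780, +0.0780, 0)
  M1 = (+0.0780, +0.0780, 0)
  M2 = (+0.0780, -0.0780, 0)
  M3 = (-0.0780, -0.0780, 0)
Detected image corners:
  c0 = (117.589135, 416.237530) px
  c1 = (228.008555, 425.979460) px
  c2 = (230.736258, 320.225576) px
  c3 = (119.530557, 314.091865) px
Planar DLT: solve 8×8 A·h = b for H (H[2,2]=1):
  H  [+671.07905 -7.83492 +172.98737]
  H  [-32.36293 +681.17649 +369.22889]
  H  [-0.22562 +0.04073 +1.00000]
B = K⁻¹H; ‖b₁‖=1.284893, ‖b₂‖=1.284893; λ = 2/(‖b₁‖+‖b₂‖) = 0.778275, sign → tz>0 ⇒ λ=+0.778275
r₁ = λ·B[:,0] = (+0.98393,+0.03232,-0.17559); r₂ = λ·B[:,1] = (-0.02716,+0.99913,+0.03170)
r₃ = r₁×r₂ = (+0.17646,-0.02642,+0.98395); SVD([r₁ r₂ r₃]) → R = UVᵀ:
  R  [+0.98393 -0.02716 +0.17646]
  R  [+0.03232 +0.99913 -0.02642]
  R  [-0.17559 +0.03170 +0.98395]
t = (-0.18167, +0.19275, +0.77828) m
tr R = 2.967013; θ = arccos((tr R − 1)/2) = 0.181874 rad = 10.421°
axis k = ((R−Rᵀ)₃₂, (R−Rᵀ)₁₃, (R−Rᵀ)₂₁) / (2 sinθ) = (+0.160671, +0.973217, +0.164419)
rvec = θ·k = (+0.029222, +0.177003, +0.029904)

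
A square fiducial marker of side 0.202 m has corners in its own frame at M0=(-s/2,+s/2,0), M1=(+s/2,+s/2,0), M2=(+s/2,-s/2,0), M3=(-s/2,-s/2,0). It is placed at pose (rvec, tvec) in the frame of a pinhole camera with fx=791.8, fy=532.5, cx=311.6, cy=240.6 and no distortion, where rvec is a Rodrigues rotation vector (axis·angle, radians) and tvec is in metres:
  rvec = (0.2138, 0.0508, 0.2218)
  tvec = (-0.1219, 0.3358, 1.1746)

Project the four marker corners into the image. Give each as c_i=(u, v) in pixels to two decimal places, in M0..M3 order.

c0=(151.93, 422.44) c1=(281.76, 443.40) c2=(310.22, 361.97) c3=(175.36, 340.59)

Intrinsics K: fx=791.8, fy=532.5, cx=311.6, cy=240.6
Marker side s = 0.202 m; corners in marker frame (Z=0):
  M0 = (-0.1010, +0.1010, 0)
  M1 = (+0.1010, +0.1010, 0)
  M2 = (+0.1010, -0.1010, 0)
  M3 = (-0.1010, -0.1010, 0)
rvec = (0.2138, 0.0508, 0.2218), |rvec| = θ = 0.31223 rad = 17.889°
Rodrigues: sinθ=0.30718, 1−cosθ=0.04835; R = I + sinθ·[k]× + (1−cosθ)·[k]×²:
    [+0.97432 -0.21283 +0.07350]
    [+0.22360 +0.95293 -0.20476]
    [-0.02646 +0.21593 +0.97605]
t = (-0.1219, 0.3358, 1.1746) m
M0: Pc = R·M0+t = (-0.24180, +0.40946, +1.19908); u = 791.8·(-0.24180)/1.19908 + 311.6 = 151.9287, v = 532.5·(+0.40946)/1.19908 + 240.6 = 422.4381
M1: Pc = R·M1+t = (-0.04499, +0.45463, +1.19374); u = 791.8·(-0.04499)/1.19374 + 311.6 = 281.7590, v = 532.5·(+0.45463)/1.19374 + 240.6 = 443.4005
M2: Pc = R·M2+t = (-0.00200, +0.26214, +1.15012); u = 791.8·(-0.00200)/1.15012 + 311.6 = 310.2245, v = 532.5·(+0.26214)/1.15012 + 240.6 = 361.9686
M3: Pc = R·M3+t = (-0.19881, +0.21697, +1.15546); u = 791.8·(-0.19881)/1.15546 + 311.6 = 175.3616, v = 532.5·(+0.21697)/1.15546 + 240.6 = 340.5916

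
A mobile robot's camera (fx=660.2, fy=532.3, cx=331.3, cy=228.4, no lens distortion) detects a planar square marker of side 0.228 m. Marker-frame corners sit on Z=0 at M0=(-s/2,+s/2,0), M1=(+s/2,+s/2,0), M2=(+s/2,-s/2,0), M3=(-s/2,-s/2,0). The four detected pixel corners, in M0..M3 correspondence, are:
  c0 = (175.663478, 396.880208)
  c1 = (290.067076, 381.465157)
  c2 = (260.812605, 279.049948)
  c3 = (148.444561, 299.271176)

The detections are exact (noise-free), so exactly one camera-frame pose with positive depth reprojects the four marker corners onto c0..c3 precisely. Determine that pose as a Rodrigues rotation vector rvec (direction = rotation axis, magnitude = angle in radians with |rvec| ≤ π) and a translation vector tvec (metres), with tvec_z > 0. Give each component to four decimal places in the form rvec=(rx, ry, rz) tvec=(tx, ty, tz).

rvec=(0.0002, 0.2613, -0.2327) tvec=(-0.2053, 0.2476, 1.1892)

Intrinsics K: fx=660.2, fy=532.3, cx=331.3, cy=228.4
Marker side s = 0.228 m; corners in marker frame (Z=0):
  M0 = (-0.1140, +0.1140, 0)
  M1 = (+0.1140, +0.1140, 0)
  M2 = (+0.1140, -0.1140, 0)
  M3 = (-0.1140, -0.1140, 0)
Detected image corners:
  c0 = (175.663478, 396.880208) px
  c1 = (290.067076, 381.465157) px
  c2 = (260.812605, 279.049948) px
  c3 = (148.444561, 299.271176) px
Planar DLT: solve 8×8 A·h = b for H (H[2,2]=1):
  H  [+450.20823 +118.23745 +217.31532]
  H  [-151.18545 +429.86614 +339.24195]
  H  [-0.21525 -0.02513 +1.00000]
B = K⁻¹H; ‖b₁‖=0.840879, ‖b₂‖=0.840879; λ = 2/(‖b₁‖+‖b₂‖) = 1.189232, sign → tz>0 ⇒ λ=+1.189232
r₁ = λ·B[:,0] = (+0.93943,-0.22793,-0.25598); r₂ = λ·B[:,1] = (+0.22798,+0.97321,-0.02989)
r₃ = r₁×r₂ = (+0.25594,-0.03028,+0.96622); SVD([r₁ r₂ r₃]) → R = UVᵀ:
  R  [+0.93943 +0.22798 +0.25594]
  R  [-0.22793 +0.97321 -0.03028]
  R  [-0.25598 -0.02989 +0.96622]
t = (-0.20532, +0.24764, +1.18923) m
tr R = 2.878851; θ = arccos((tr R − 1)/2) = 0.349846 rad = 20.045°
axis k = ((R−Rᵀ)₃₂, (R−Rᵀ)₁₃, (R−Rᵀ)₂₁) / (2 sinθ) = (+0.000566, +0.746773, -0.665078)
rvec = θ·k = (+0.000198, +0.261256, -0.232675)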